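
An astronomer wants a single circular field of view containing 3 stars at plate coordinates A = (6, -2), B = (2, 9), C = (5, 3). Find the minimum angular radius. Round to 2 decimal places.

5.85

Side lengths²: AB² = 137, AC² = 26, BC² = 45.
Since AB² = 137 ≥ 45 + 26 = 71, the angle opposite AB is not acute, so the smallest enclosing circle has AB as diameter.
Centre = midpoint of AB = (4, 3.5), r² = 137/4 = 34.25.
r = √(34.25) ≈ 5.85.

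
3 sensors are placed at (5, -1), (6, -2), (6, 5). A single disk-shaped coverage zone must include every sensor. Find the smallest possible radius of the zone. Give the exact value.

3.5

Call the three points A, B, C in the order given.
Side lengths²: AB² = 2, AC² = 37, BC² = 49.
Since BC² = 49 ≥ 37 + 2 = 39, the angle opposite BC is not acute, so the smallest enclosing circle has BC as diameter.
Centre = midpoint of BC = (6, 1.5), r² = 49/4 = 12.25.
r = √(12.25) = 3.5.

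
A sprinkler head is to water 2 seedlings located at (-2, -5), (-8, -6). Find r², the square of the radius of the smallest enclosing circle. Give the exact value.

The smallest circle enclosing two points has them as diameter endpoints.
Centre = midpoint = (-5, -5.5); r² = |(-2, -5)−(-8, -6)|²/4 = 37/4 = 9.25.

9.25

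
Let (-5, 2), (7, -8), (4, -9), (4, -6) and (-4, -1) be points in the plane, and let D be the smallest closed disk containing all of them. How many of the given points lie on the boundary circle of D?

2

The minimum enclosing circle of a finite set is fixed by two of the points (as a diameter) or three (as a circumcircle).
The farthest pair is (-5, 2)–(7, -8) with squared distance 244. The circle on this segment as diameter has centre (1, -3) and r² = 244/4 = 61.
Check (4, -9): distance² to centre = 45 ≤ 61, so it lies inside.
All remaining points lie in this disk, and no smaller disk contains both endpoints, so this is the minimum enclosing circle.
The points at distance exactly r from the centre are (-5, 2), (7, -8) — 2 points.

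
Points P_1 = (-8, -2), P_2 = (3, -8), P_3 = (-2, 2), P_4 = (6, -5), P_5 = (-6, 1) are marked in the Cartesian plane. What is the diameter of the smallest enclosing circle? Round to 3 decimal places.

By Welzl's lemma the MEC is supported by two points (diametrically opposite) or three points (on a circumcircle).
The farthest pair is P_1–P_4 with squared distance 205. The circle on this segment as diameter has centre (-1, -3.5) and r² = 205/4 = 51.25.
Check P_2: distance² to centre = 36.25 ≤ 51.25, so it lies inside.
All remaining points lie in this disk, and no smaller disk contains both endpoints, so this is the minimum enclosing circle.
Diameter = 2r = 2√(51.25) ≈ 14.318.

14.318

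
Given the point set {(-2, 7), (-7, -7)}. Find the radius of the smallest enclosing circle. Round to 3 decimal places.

7.433

The smallest circle enclosing two points has them as diameter endpoints.
Centre = midpoint = (-4.5, 0); r² = |(-2, 7)−(-7, -7)|²/4 = 221/4 = 55.25.
r = √(55.25) ≈ 7.433.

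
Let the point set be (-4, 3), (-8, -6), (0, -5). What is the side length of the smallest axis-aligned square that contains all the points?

9

The bounding box has width 8 and height 9.
An axis-aligned square enclosing the set must have side ≥ max(width, height).
So the minimum side is max(8, 9) = 9.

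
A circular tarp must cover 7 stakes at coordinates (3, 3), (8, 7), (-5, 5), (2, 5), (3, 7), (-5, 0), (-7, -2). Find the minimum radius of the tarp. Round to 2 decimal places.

By Welzl's lemma the MEC is supported by two points (diametrically opposite) or three points (on a circumcircle).
The farthest pair is (8, 7)–(-7, -2) with squared distance 306. The circle on this segment as diameter has centre (0.5, 2.5) and r² = 306/4 = 76.5.
Check (3, 3): distance² to centre = 6.5 ≤ 76.5, so it lies inside.
All remaining points lie in this disk, and no smaller disk contains both endpoints, so this is the minimum enclosing circle.
r = √(76.5) ≈ 8.75.

8.75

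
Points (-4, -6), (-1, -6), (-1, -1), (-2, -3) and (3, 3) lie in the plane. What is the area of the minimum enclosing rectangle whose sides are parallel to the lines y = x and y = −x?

40

In coordinates u = x + y, v = x − y the rectangle is axis-aligned; the map (x,y)→(u,v) scales areas by 2.
u-values: -10, -7, -2, -5, 6; range = 6 − (-10) = 16.
v-values: 2, 5, 0, 1, 0; range = 5 − 0 = 5.
Area = (16 × 5) / 2 = 40.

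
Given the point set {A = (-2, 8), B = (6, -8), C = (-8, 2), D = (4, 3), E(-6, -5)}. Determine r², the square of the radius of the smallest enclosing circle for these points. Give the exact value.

A smallest enclosing disk is always determined by at most three of the input points on its boundary.
The minimum enclosing circle is determined by three boundary points: A, B, C.
Their circumcentre is (2/3, -2/3) with r² = 740/9.
The farthest remaining point E is at distance² 569/9 ≤ 740/9.

740/9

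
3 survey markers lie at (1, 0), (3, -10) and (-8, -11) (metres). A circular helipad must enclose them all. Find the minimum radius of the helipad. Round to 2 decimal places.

Call the three points A, B, C in the order given.
Side lengths²: AB² = 104, AC² = 202, BC² = 122.
Since AC² = 202 < 122 + 104 = 226, the triangle is acute, so the smallest enclosing circle is the circumcircle.
Circumcentre = (-163/56, -335/56), r² = 80093/1568.
r = √(80093/1568) ≈ 7.15.

7.15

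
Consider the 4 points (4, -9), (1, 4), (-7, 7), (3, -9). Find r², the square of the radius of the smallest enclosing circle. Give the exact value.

94.25

The minimum enclosing circle of a finite set is fixed by two of the points (as a diameter) or three (as a circumcircle).
The farthest pair is (4, -9)–(-7, 7) with squared distance 377. The circle on this segment as diameter has centre (-1.5, -1) and r² = 377/4 = 94.25.
Check (1, 4): distance² to centre = 31.25 ≤ 94.25, so it lies inside.
All remaining points lie in this disk, and no smaller disk contains both endpoints, so this is the minimum enclosing circle.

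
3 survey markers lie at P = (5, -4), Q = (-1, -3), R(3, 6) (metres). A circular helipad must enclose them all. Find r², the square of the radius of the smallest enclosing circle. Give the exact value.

46657/1682

Side lengths²: PQ² = 37, PR² = 104, QR² = 97.
Since PR² = 104 < 97 + 37 = 134, the triangle is acute, so the smallest enclosing circle is the circumcircle.
Circumcentre = (157/58, 43/58), r² = 46657/1682.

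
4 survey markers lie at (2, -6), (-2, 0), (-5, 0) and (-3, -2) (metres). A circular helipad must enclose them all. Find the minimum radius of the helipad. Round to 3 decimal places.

4.610

By Welzl's lemma the MEC is supported by two points (diametrically opposite) or three points (on a circumcircle).
The farthest pair is (2, -6)–(-5, 0) with squared distance 85. The circle on this segment as diameter has centre (-1.5, -3) and r² = 85/4 = 21.25.
Check (-2, 0): distance² to centre = 9.25 ≤ 21.25, so it lies inside.
All remaining points lie in this disk, and no smaller disk contains both endpoints, so this is the minimum enclosing circle.
r = √(21.25) ≈ 4.610.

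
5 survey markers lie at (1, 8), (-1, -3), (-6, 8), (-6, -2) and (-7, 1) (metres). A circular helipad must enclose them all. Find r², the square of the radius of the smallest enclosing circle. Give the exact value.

9125/242

A smallest enclosing disk is always determined by at most three of the input points on its boundary.
The minimum enclosing circle is determined by three boundary points: (1, 8), (-1, -3), (-6, 8).
Their circumcentre is (-2.5, 65/22) with r² = 9125/242.
The farthest remaining point (-6, -2) is at distance² 8905/242 ≤ 9125/242.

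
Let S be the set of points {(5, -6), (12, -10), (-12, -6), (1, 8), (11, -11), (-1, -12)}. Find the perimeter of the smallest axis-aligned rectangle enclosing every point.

88

Width = max x − min x = 12 − (-12) = 24.
Height = max y − min y = 8 − (-12) = 20.
Perimeter = 2(24 + 20) = 88.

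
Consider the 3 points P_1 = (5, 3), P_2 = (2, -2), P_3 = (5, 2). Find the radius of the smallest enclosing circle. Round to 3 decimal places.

Side lengths²: P_1P_2² = 34, P_1P_3² = 1, P_2P_3² = 25.
Since P_1P_2² = 34 ≥ 25 + 1 = 26, the angle opposite P_1P_2 is not acute, so the smallest enclosing circle has P_1P_2 as diameter.
Centre = midpoint of P_1P_2 = (3.5, 0.5), r² = 34/4 = 8.5.
r = √(8.5) ≈ 2.915.

2.915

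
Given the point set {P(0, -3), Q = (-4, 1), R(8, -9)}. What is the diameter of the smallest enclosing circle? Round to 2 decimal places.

Side lengths²: PQ² = 32, PR² = 100, QR² = 244.
Since QR² = 244 ≥ 100 + 32 = 132, the angle opposite QR is not acute, so the smallest enclosing circle has QR as diameter.
Centre = midpoint of QR = (2, -4), r² = 244/4 = 61.
Diameter = 2r = 2√61 ≈ 15.62.

15.62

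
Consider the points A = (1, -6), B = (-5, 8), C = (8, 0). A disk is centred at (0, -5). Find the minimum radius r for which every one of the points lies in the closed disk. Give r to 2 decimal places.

13.93

The required radius is the distance from (0, -5) to the farthest point.
Squared distances: 2, 194, 89.
Maximum is 194, attained at B.
r = √194 ≈ 13.93.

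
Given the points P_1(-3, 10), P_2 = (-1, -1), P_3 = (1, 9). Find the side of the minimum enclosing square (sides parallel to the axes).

The bounding box has width 4 and height 11.
An axis-aligned square enclosing the set must have side ≥ max(width, height).
So the minimum side is max(4, 11) = 11.

11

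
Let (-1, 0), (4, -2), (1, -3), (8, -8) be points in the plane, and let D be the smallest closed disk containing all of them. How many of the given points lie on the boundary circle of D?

2

The minimum enclosing circle of a finite set is fixed by two of the points (as a diameter) or three (as a circumcircle).
The farthest pair is (-1, 0)–(8, -8) with squared distance 145. The circle on this segment as diameter has centre (3.5, -4) and r² = 145/4 = 36.25.
Check (4, -2): distance² to centre = 4.25 ≤ 36.25, so it lies inside.
All remaining points lie in this disk, and no smaller disk contains both endpoints, so this is the minimum enclosing circle.
The points at distance exactly r from the centre are (-1, 0), (8, -8) — 2 points.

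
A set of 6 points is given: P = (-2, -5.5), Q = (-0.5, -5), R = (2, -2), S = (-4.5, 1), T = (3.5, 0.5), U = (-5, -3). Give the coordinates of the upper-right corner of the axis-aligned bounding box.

x-range [-5, 3.5], y-range [-5.5, 1].
The upper-right corner is (3.5, 1).

(3.5, 1)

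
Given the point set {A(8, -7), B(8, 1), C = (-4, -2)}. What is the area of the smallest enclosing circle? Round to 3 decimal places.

141.028

Side lengths²: AB² = 64, AC² = 169, BC² = 153.
Since AC² = 169 < 153 + 64 = 217, the triangle is acute, so the smallest enclosing circle is the circumcircle.
Circumcentre = (2.625, -3), r² = 44.890625.
Area = π·r² = π·44.890625 ≈ 141.028.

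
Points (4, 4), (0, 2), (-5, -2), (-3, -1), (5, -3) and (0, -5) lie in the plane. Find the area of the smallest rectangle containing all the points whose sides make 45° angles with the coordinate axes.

In coordinates u = x + y, v = x − y the rectangle is axis-aligned; the map (x,y)→(u,v) scales areas by 2.
u-values: 8, 2, -7, -4, 2, -5; range = 8 − (-7) = 15.
v-values: 0, -2, -3, -2, 8, 5; range = 8 − (-3) = 11.
Area = (15 × 11) / 2 = 82.5.

82.5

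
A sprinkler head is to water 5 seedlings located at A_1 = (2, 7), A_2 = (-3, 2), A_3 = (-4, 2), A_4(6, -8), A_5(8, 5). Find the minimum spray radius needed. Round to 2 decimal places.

The minimum enclosing circle is determined by three boundary points: A_1, A_3, A_4.
Their circumcentre is (73/22, -15/22) with r² = 14701/242.
The farthest remaining point A_5 is at distance² 13117/242 ≤ 14701/242.
r = √(14701/242) ≈ 7.79.

7.79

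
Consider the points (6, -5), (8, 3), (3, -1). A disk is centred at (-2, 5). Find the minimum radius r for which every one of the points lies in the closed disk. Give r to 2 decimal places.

The required radius is the distance from (-2, 5) to the farthest point.
Squared distances: 164, 104, 61.
Maximum is 164, attained at (6, -5).
r = √164 ≈ 12.81.

12.81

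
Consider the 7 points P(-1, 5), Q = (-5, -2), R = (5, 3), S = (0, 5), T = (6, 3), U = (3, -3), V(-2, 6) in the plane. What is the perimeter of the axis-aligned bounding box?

40

Width = max x − min x = 6 − (-5) = 11.
Height = max y − min y = 6 − (-3) = 9.
Perimeter = 2(11 + 9) = 40.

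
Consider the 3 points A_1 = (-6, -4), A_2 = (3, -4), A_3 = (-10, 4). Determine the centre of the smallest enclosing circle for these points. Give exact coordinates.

Side lengths²: A_1A_2² = 81, A_1A_3² = 80, A_2A_3² = 233.
Since A_2A_3² = 233 ≥ 81 + 80 = 161, the angle opposite A_2A_3 is not acute, so the smallest enclosing circle has A_2A_3 as diameter.
Centre = midpoint of A_2A_3 = (-3.5, 0), r² = 233/4 = 58.25.
Centre = (-3.5, 0).

(-3.5, 0)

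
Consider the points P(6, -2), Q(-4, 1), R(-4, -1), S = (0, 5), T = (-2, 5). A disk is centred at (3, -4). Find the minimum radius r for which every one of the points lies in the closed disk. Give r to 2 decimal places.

The required radius is the distance from (3, -4) to the farthest point.
Squared distances: 13, 74, 58, 90, 106.
Maximum is 106, attained at T.
r = √106 ≈ 10.30.

10.30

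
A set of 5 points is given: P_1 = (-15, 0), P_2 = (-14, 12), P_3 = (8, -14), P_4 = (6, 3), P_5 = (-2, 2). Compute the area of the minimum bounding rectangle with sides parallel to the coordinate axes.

598

x ranges over [-15, 8], width 23.
y ranges over [-14, 12], height 26.
Area = 23 × 26 = 598.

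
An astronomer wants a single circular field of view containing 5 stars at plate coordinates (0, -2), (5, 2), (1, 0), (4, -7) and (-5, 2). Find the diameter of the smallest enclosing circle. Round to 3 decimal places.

12.806

A smallest enclosing disk is always determined by at most three of the input points on its boundary.
The minimum enclosing circle is determined by three boundary points: (5, 2), (4, -7), (-5, 2).
Their circumcentre is (0, -2) with r² = 41.
The farthest remaining point (1, 0) is at distance² 5 ≤ 41.
Diameter = 2r = 2√41 ≈ 12.806.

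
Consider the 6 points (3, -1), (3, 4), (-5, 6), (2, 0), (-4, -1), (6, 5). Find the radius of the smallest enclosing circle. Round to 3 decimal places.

By Welzl's lemma the MEC is supported by two points (diametrically opposite) or three points (on a circumcircle).
The minimum enclosing circle is determined by three boundary points: (-5, 6), (-4, -1), (6, 5).
Their circumcentre is (11/38, 121/38) with r² = 25925/722.
The farthest remaining point (3, -1) is at distance² 17945/722 ≤ 25925/722.
r = √(25925/722) ≈ 5.992.

5.992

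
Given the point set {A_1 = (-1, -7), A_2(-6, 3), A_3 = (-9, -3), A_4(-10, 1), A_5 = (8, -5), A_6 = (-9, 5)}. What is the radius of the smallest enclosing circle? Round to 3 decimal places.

A smallest enclosing disk is always determined by at most three of the input points on its boundary.
The farthest pair is A_5–A_6 with squared distance 389. The circle on this segment as diameter has centre (-0.5, 0) and r² = 389/4 = 97.25.
Check A_1: distance² to centre = 49.25 ≤ 97.25, so it lies inside.
All remaining points lie in this disk, and no smaller disk contains both endpoints, so this is the minimum enclosing circle.
r = √(97.25) ≈ 9.862.

9.862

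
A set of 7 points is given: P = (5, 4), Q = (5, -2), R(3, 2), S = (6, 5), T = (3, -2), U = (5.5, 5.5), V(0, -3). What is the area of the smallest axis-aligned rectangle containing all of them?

x ranges over [0, 6], width 6.
y ranges over [-3, 5.5], height 8.5.
Area = 6 × 8.5 = 51.

51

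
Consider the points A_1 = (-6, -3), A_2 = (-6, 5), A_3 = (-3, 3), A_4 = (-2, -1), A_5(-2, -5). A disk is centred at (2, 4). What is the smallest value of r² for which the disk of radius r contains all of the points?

The required radius is the distance from (2, 4) to the farthest point.
Squared distances: 113, 65, 26, 41, 97.
Maximum is 113, attained at A_1.

113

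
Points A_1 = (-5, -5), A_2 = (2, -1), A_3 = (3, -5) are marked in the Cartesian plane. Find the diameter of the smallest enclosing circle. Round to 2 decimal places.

8.31

Side lengths²: A_1A_2² = 65, A_1A_3² = 64, A_2A_3² = 17.
Since A_1A_2² = 65 < 64 + 17 = 81, the triangle is acute, so the smallest enclosing circle is the circumcircle.
Circumcentre = (-1, -3.875), r² = 17.265625.
Diameter = 2r = 2√(17.265625) ≈ 8.31.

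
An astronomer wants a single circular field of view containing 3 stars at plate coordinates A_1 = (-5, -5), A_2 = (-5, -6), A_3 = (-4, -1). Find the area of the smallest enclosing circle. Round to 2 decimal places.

Side lengths²: A_1A_2² = 1, A_1A_3² = 17, A_2A_3² = 26.
Since A_2A_3² = 26 ≥ 17 + 1 = 18, the angle opposite A_2A_3 is not acute, so the smallest enclosing circle has A_2A_3 as diameter.
Centre = midpoint of A_2A_3 = (-4.5, -3.5), r² = 26/4 = 6.5.
Area = π·r² = π·6.5 ≈ 20.42.

20.42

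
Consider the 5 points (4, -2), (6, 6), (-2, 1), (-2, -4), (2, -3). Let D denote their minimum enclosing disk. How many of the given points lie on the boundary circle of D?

By Welzl's lemma the MEC is supported by two points (diametrically opposite) or three points (on a circumcircle).
The farthest pair is (6, 6)–(-2, -4) with squared distance 164. The circle on this segment as diameter has centre (2, 1) and r² = 164/4 = 41.
Check (4, -2): distance² to centre = 13 ≤ 41, so it lies inside.
All remaining points lie in this disk, and no smaller disk contains both endpoints, so this is the minimum enclosing circle.
The points at distance exactly r from the centre are (6, 6), (-2, -4) — 2 points.

2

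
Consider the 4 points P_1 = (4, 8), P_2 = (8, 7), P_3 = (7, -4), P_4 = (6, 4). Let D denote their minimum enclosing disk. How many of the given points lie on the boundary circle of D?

The farthest pair is P_1–P_3 with squared distance 153. The circle on this segment as diameter has centre (5.5, 2) and r² = 153/4 = 38.25.
Check P_2: distance² to centre = 31.25 ≤ 38.25, so it lies inside.
All remaining points lie in this disk, and no smaller disk contains both endpoints, so this is the minimum enclosing circle.
The points at distance exactly r from the centre are P_1, P_3 — 2 points.

2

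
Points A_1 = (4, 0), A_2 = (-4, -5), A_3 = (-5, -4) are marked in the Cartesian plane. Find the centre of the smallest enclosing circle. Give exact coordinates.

Side lengths²: A_1A_2² = 89, A_1A_3² = 97, A_2A_3² = 2.
Since A_1A_3² = 97 ≥ 89 + 2 = 91, the angle opposite A_1A_3 is not acute, so the smallest enclosing circle has A_1A_3 as diameter.
Centre = midpoint of A_1A_3 = (-0.5, -2), r² = 97/4 = 24.25.
Centre = (-0.5, -2).

(-0.5, -2)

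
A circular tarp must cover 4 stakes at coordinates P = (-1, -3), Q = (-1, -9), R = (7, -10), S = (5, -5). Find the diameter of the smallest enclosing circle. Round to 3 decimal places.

10.630

The farthest pair is P–R with squared distance 113. The circle on this segment as diameter has centre (3, -6.5) and r² = 113/4 = 28.25.
Check Q: distance² to centre = 22.25 ≤ 28.25, so it lies inside.
All remaining points lie in this disk, and no smaller disk contains both endpoints, so this is the minimum enclosing circle.
Diameter = 2r = 2√(28.25) ≈ 10.630.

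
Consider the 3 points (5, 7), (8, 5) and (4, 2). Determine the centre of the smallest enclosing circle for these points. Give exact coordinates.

(183/34, 147/34)

Call the three points A, B, C in the order given.
Side lengths²: AB² = 13, AC² = 26, BC² = 25.
Since AC² = 26 < 25 + 13 = 38, the triangle is acute, so the smallest enclosing circle is the circumcircle.
Circumcentre = (183/34, 147/34), r² = 4225/578.
Centre = (183/34, 147/34).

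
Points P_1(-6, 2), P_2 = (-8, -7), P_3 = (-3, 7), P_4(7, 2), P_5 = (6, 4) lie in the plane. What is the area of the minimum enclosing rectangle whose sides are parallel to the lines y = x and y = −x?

187.5

In coordinates u = x + y, v = x − y the rectangle is axis-aligned; the map (x,y)→(u,v) scales areas by 2.
u-values: -4, -15, 4, 9, 10; range = 10 − (-15) = 25.
v-values: -8, -1, -10, 5, 2; range = 5 − (-10) = 15.
Area = (25 × 15) / 2 = 187.5.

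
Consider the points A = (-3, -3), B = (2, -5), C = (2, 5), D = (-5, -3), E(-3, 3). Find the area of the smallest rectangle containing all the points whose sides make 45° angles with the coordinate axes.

97.5

In coordinates u = x + y, v = x − y the rectangle is axis-aligned; the map (x,y)→(u,v) scales areas by 2.
u-values: -6, -3, 7, -8, 0; range = 7 − (-8) = 15.
v-values: 0, 7, -3, -2, -6; range = 7 − (-6) = 13.
Area = (15 × 13) / 2 = 97.5.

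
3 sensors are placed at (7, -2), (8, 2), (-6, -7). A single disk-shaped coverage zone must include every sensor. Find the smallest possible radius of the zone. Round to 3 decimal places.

Call the three points A, B, C in the order given.
Side lengths²: AB² = 17, AC² = 194, BC² = 277.
Since BC² = 277 ≥ 194 + 17 = 211, the angle opposite BC is not acute, so the smallest enclosing circle has BC as diameter.
Centre = midpoint of BC = (1, -2.5), r² = 277/4 = 69.25.
r = √(69.25) ≈ 8.322.

8.322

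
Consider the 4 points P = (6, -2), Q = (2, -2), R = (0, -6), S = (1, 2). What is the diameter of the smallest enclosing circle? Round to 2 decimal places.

A smallest enclosing disk is always determined by at most three of the input points on its boundary.
The minimum enclosing circle is determined by three boundary points: P, R, S.
Their circumcentre is (39/22, -95/44) with r² = 34645/1936.
The farthest remaining point Q is at distance² 149/1936 ≤ 34645/1936.
Diameter = 2r = 2√(34645/1936) ≈ 8.46.

8.46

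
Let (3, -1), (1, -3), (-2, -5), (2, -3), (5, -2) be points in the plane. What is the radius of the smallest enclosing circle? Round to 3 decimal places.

3.808

A smallest enclosing disk is always determined by at most three of the input points on its boundary.
The farthest pair is (-2, -5)–(5, -2) with squared distance 58. The circle on this segment as diameter has centre (1.5, -3.5) and r² = 58/4 = 14.5.
Check (3, -1): distance² to centre = 8.5 ≤ 14.5, so it lies inside.
All remaining points lie in this disk, and no smaller disk contains both endpoints, so this is the minimum enclosing circle.
r = √(14.5) ≈ 3.808.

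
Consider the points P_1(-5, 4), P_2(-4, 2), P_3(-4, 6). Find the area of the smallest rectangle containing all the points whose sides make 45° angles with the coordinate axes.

8

In coordinates u = x + y, v = x − y the rectangle is axis-aligned; the map (x,y)→(u,v) scales areas by 2.
u-values: -1, -2, 2; range = 2 − (-2) = 4.
v-values: -9, -6, -10; range = -6 − (-10) = 4.
Area = (4 × 4) / 2 = 8.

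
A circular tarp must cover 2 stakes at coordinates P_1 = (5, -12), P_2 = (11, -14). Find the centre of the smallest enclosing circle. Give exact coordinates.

(8, -13)

The smallest circle enclosing two points has them as diameter endpoints.
Centre = midpoint = (8, -13); r² = |P_1P_2|²/4 = 40/4 = 10.
Centre = (8, -13).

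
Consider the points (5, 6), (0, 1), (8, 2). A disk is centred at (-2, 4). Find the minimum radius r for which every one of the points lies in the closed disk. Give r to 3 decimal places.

10.198

The required radius is the distance from (-2, 4) to the farthest point.
Squared distances: 53, 13, 104.
Maximum is 104, attained at (8, 2).
r = √104 ≈ 10.198.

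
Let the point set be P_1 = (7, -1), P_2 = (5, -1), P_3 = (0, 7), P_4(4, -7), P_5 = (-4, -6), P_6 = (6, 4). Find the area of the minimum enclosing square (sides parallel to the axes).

196

The bounding box has width 11 and height 14.
An axis-aligned square enclosing the set must have side ≥ max(width, height).
So the minimum side is max(11, 14) = 14.
Area = 14² = 196.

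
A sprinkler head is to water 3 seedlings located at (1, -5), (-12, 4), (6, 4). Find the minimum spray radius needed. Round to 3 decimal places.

9.044

Call the three points A, B, C in the order given.
Side lengths²: AB² = 250, AC² = 106, BC² = 324.
Since BC² = 324 < 250 + 106 = 356, the triangle is acute, so the smallest enclosing circle is the circumcircle.
Circumcentre = (-3, 28/9), r² = 6625/81.
r = √(6625/81) ≈ 9.044.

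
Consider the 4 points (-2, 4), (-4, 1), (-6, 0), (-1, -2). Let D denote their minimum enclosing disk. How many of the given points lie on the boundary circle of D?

3

The minimum enclosing circle is determined by three boundary points: (-2, 4), (-6, 0), (-1, -2).
Their circumcentre is (-39/14, 11/14) with r² = 1073/98.
The farthest remaining point (-4, 1) is at distance² 149/98 ≤ 1073/98.
The points at distance exactly r from the centre are (-2, 4), (-6, 0), (-1, -2) — 3 points.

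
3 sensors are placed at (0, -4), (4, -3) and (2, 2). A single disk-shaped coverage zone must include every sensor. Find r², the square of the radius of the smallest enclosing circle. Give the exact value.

2465/242

Call the three points A, B, C in the order given.
Side lengths²: AB² = 17, AC² = 40, BC² = 29.
Since AC² = 40 < 29 + 17 = 46, the triangle is acute, so the smallest enclosing circle is the circumcircle.
Circumcentre = (31/22, -25/22), r² = 2465/242.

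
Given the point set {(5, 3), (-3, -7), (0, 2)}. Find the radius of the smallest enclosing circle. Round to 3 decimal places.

6.403

Call the three points A, B, C in the order given.
Side lengths²: AB² = 164, AC² = 26, BC² = 90.
Since AB² = 164 ≥ 90 + 26 = 116, the angle opposite AB is not acute, so the smallest enclosing circle has AB as diameter.
Centre = midpoint of AB = (1, -2), r² = 164/4 = 41.
r = √41 ≈ 6.403.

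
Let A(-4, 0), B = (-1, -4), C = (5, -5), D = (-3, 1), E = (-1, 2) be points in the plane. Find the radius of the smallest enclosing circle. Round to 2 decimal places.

5.15

By Welzl's lemma the MEC is supported by two points (diametrically opposite) or three points (on a circumcircle).
The farthest pair is A–C with squared distance 106. The circle on this segment as diameter has centre (0.5, -2.5) and r² = 106/4 = 26.5.
Check B: distance² to centre = 4.5 ≤ 26.5, so it lies inside.
All remaining points lie in this disk, and no smaller disk contains both endpoints, so this is the minimum enclosing circle.
r = √(26.5) ≈ 5.15.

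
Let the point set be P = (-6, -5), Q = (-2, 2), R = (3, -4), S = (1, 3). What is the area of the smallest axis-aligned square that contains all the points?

81

The bounding box has width 9 and height 8.
An axis-aligned square enclosing the set must have side ≥ max(width, height).
So the minimum side is max(9, 8) = 9.
Area = 9² = 81.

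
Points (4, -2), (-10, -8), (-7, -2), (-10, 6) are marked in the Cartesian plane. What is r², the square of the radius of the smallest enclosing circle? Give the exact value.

A smallest enclosing disk is always determined by at most three of the input points on its boundary.
The minimum enclosing circle is determined by three boundary points: (4, -2), (-10, -8), (-10, 6).
Their circumcentre is (-33/7, -1) with r² = 3770/49.
The farthest remaining point (-7, -2) is at distance² 305/49 ≤ 3770/49.

3770/49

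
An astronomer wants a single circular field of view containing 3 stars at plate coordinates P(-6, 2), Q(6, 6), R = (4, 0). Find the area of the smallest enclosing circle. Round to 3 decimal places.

Side lengths²: PQ² = 160, PR² = 104, QR² = 40.
Since PQ² = 160 ≥ 104 + 40 = 144, the angle opposite PQ is not acute, so the smallest enclosing circle has PQ as diameter.
Centre = midpoint of PQ = (0, 4), r² = 160/4 = 40.
Area = π·r² = π·40 ≈ 125.664.

125.664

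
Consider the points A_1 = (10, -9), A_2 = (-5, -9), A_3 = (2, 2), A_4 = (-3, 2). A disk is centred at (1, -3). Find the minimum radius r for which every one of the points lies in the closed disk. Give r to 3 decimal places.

The required radius is the distance from (1, -3) to the farthest point.
Squared distances: 117, 72, 26, 41.
Maximum is 117, attained at A_1.
r = √117 ≈ 10.817.

10.817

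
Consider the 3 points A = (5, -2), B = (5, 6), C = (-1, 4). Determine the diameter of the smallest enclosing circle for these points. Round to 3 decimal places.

Side lengths²: AB² = 64, AC² = 72, BC² = 40.
Since AC² = 72 < 64 + 40 = 104, the triangle is acute, so the smallest enclosing circle is the circumcircle.
Circumcentre = (3, 2), r² = 20.
Diameter = 2r = 2√20 ≈ 8.944.

8.944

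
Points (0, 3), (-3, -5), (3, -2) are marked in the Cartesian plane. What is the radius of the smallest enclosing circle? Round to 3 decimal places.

4.285

Call the three points A, B, C in the order given.
Side lengths²: AB² = 73, AC² = 34, BC² = 45.
Since AB² = 73 < 45 + 34 = 79, the triangle is acute, so the smallest enclosing circle is the circumcircle.
Circumcentre = (-31/26, -29/26), r² = 6205/338.
r = √(6205/338) ≈ 4.285.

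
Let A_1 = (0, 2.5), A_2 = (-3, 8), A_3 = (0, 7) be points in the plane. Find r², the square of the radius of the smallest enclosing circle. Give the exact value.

9.8125

Side lengths²: A_1A_2² = 39.25, A_1A_3² = 20.25, A_2A_3² = 10.
Since A_1A_2² = 39.25 ≥ 20.25 + 10 = 30.25, the angle opposite A_1A_2 is not acute, so the smallest enclosing circle has A_1A_2 as diameter.
Centre = midpoint of A_1A_2 = (-1.5, 5.25), r² = 39.25/4 = 9.8125.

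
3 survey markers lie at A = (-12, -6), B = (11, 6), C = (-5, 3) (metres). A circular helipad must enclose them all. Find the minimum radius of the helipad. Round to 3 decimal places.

12.971

Side lengths²: AB² = 673, AC² = 130, BC² = 265.
Since AB² = 673 ≥ 265 + 130 = 395, the angle opposite AB is not acute, so the smallest enclosing circle has AB as diameter.
Centre = midpoint of AB = (-0.5, 0), r² = 673/4 = 168.25.
r = √(168.25) ≈ 12.971.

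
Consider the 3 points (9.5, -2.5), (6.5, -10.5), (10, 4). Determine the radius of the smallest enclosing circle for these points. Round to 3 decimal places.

Call the three points A, B, C in the order given.
Side lengths²: AB² = 73, AC² = 42.5, BC² = 222.5.
Since BC² = 222.5 ≥ 73 + 42.5 = 115.5, the angle opposite BC is not acute, so the smallest enclosing circle has BC as diameter.
Centre = midpoint of BC = (8.25, -3.25), r² = 222.5/4 = 55.625.
r = √(55.625) ≈ 7.458.

7.458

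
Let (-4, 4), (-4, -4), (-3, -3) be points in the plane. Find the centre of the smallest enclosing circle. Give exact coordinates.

Call the three points A, B, C in the order given.
Side lengths²: AB² = 64, AC² = 50, BC² = 2.
Since AB² = 64 ≥ 50 + 2 = 52, the angle opposite AB is not acute, so the smallest enclosing circle has AB as diameter.
Centre = midpoint of AB = (-4, 0), r² = 64/4 = 16.
Centre = (-4, 0).

(-4, 0)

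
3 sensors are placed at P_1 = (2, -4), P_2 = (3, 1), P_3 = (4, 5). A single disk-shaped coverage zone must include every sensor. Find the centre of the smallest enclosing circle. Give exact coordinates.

Side lengths²: P_1P_2² = 26, P_1P_3² = 85, P_2P_3² = 17.
Since P_1P_3² = 85 ≥ 26 + 17 = 43, the angle opposite P_1P_3 is not acute, so the smallest enclosing circle has P_1P_3 as diameter.
Centre = midpoint of P_1P_3 = (3, 0.5), r² = 85/4 = 21.25.
Centre = (3, 0.5).

(3, 0.5)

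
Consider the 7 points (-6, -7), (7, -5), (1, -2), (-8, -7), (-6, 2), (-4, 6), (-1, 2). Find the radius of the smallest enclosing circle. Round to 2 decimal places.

The minimum enclosing circle is determined by three boundary points: (7, -5), (-8, -7), (-4, 6).
Their circumcentre is (-35/34, -69/34) with r² = 42365/578.
The farthest remaining point (-6, -7) is at distance² 28561/578 ≤ 42365/578.
r = √(42365/578) ≈ 8.56.

8.56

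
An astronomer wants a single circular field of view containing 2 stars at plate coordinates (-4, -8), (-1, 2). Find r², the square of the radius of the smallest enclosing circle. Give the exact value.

The smallest circle enclosing two points has them as diameter endpoints.
Centre = midpoint = (-2.5, -3); r² = |(-4, -8)−(-1, 2)|²/4 = 109/4 = 27.25.

27.25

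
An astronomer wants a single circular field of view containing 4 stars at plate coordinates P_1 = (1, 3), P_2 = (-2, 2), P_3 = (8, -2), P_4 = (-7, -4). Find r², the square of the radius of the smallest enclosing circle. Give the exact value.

57.25

By Welzl's lemma the MEC is supported by two points (diametrically opposite) or three points (on a circumcircle).
The farthest pair is P_3–P_4 with squared distance 229. The circle on this segment as diameter has centre (0.5, -3) and r² = 229/4 = 57.25.
Check P_1: distance² to centre = 36.25 ≤ 57.25, so it lies inside.
All remaining points lie in this disk, and no smaller disk contains both endpoints, so this is the minimum enclosing circle.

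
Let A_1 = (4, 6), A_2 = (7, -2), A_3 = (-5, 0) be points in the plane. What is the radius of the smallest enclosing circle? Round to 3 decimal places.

6.246

Side lengths²: A_1A_2² = 73, A_1A_3² = 117, A_2A_3² = 148.
Since A_2A_3² = 148 < 117 + 73 = 190, the triangle is acute, so the smallest enclosing circle is the circumcircle.
Circumcentre = (37/30, 0.4), r² = 35113/900.
r = √(35113/900) ≈ 6.246.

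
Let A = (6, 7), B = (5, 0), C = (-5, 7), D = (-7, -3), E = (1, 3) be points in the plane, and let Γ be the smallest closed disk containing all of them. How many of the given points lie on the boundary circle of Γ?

2

The minimum enclosing circle of a finite set is fixed by two of the points (as a diameter) or three (as a circumcircle).
The farthest pair is A–D with squared distance 269. The circle on this segment as diameter has centre (-0.5, 2) and r² = 269/4 = 67.25.
Check B: distance² to centre = 34.25 ≤ 67.25, so it lies inside.
All remaining points lie in this disk, and no smaller disk contains both endpoints, so this is the minimum enclosing circle.
The points at distance exactly r from the centre are A, D — 2 points.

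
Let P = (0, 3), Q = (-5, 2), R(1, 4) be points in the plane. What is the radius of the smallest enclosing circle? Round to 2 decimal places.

Side lengths²: PQ² = 26, PR² = 2, QR² = 40.
Since QR² = 40 ≥ 26 + 2 = 28, the angle opposite QR is not acute, so the smallest enclosing circle has QR as diameter.
Centre = midpoint of QR = (-2, 3), r² = 40/4 = 10.
r = √10 ≈ 3.16.

3.16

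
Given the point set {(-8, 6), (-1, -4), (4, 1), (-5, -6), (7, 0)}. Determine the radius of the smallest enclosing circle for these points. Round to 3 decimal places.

8.275

A smallest enclosing disk is always determined by at most three of the input points on its boundary.
The minimum enclosing circle is determined by three boundary points: (-8, 6), (-5, -6), (7, 0).
Their circumcentre is (-7/6, 4/3) with r² = 2465/36.
The farthest remaining point (-1, -4) is at distance² 1025/36 ≤ 2465/36.
r = √(2465/36) ≈ 8.275.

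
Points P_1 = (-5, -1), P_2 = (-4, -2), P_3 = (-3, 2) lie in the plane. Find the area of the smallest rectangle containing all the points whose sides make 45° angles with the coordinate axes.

In coordinates u = x + y, v = x − y the rectangle is axis-aligned; the map (x,y)→(u,v) scales areas by 2.
u-values: -6, -6, -1; range = -1 − (-6) = 5.
v-values: -4, -2, -5; range = -2 − (-5) = 3.
Area = (5 × 3) / 2 = 7.5.

7.5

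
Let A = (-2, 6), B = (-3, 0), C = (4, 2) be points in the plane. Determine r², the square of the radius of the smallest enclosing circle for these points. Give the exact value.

Side lengths²: AB² = 37, AC² = 52, BC² = 53.
Since BC² = 53 < 52 + 37 = 89, the triangle is acute, so the smallest enclosing circle is the circumcircle.
Circumcentre = (0.05, 2.575), r² = 15.933125.

15.933125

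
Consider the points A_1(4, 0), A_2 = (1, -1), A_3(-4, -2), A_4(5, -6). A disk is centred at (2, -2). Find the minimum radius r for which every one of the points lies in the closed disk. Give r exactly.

6

The required radius is the distance from (2, -2) to the farthest point.
Squared distances: 8, 2, 36, 25.
Maximum is 36, attained at A_3.
r = √36 = 6.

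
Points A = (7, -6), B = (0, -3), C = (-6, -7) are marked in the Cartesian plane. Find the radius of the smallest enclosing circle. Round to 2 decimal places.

Side lengths²: AB² = 58, AC² = 170, BC² = 52.
Since AC² = 170 ≥ 58 + 52 = 110, the angle opposite AC is not acute, so the smallest enclosing circle has AC as diameter.
Centre = midpoint of AC = (0.5, -6.5), r² = 170/4 = 42.5.
r = √(42.5) ≈ 6.52.

6.52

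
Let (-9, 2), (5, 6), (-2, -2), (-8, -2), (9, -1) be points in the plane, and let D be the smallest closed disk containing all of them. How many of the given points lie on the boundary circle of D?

By Welzl's lemma the MEC is supported by two points (diametrically opposite) or three points (on a circumcircle).
The farthest pair is (-9, 2)–(9, -1) with squared distance 333. The circle on this segment as diameter has centre (0, 0.5) and r² = 333/4 = 83.25.
Check (5, 6): distance² to centre = 55.25 ≤ 83.25, so it lies inside.
All remaining points lie in this disk, and no smaller disk contains both endpoints, so this is the minimum enclosing circle.
The points at distance exactly r from the centre are (-9, 2), (9, -1) — 2 points.

2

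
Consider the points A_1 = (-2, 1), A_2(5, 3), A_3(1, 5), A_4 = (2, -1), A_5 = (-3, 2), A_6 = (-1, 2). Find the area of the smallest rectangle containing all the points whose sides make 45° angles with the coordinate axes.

In coordinates u = x + y, v = x − y the rectangle is axis-aligned; the map (x,y)→(u,v) scales areas by 2.
u-values: -1, 8, 6, 1, -1, 1; range = 8 − (-1) = 9.
v-values: -3, 2, -4, 3, -5, -3; range = 3 − (-5) = 8.
Area = (9 × 8) / 2 = 36.

36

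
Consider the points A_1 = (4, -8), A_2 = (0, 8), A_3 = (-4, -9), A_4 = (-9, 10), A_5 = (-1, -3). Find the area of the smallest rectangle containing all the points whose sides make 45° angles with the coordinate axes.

In coordinates u = x + y, v = x − y the rectangle is axis-aligned; the map (x,y)→(u,v) scales areas by 2.
u-values: -4, 8, -13, 1, -4; range = 8 − (-13) = 21.
v-values: 12, -8, 5, -19, 2; range = 12 − (-19) = 31.
Area = (21 × 31) / 2 = 325.5.

325.5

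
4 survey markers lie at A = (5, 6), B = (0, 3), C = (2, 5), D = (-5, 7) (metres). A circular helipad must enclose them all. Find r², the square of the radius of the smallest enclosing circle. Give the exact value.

By Welzl's lemma the MEC is supported by two points (diametrically opposite) or three points (on a circumcircle).
The farthest pair is A–D with squared distance 101. The circle on this segment as diameter has centre (0, 6.5) and r² = 101/4 = 25.25.
Check B: distance² to centre = 12.25 ≤ 25.25, so it lies inside.
All remaining points lie in this disk, and no smaller disk contains both endpoints, so this is the minimum enclosing circle.

25.25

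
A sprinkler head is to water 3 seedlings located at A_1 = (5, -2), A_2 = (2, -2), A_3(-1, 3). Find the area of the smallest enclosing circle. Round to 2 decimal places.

Side lengths²: A_1A_2² = 9, A_1A_3² = 61, A_2A_3² = 34.
Since A_1A_3² = 61 ≥ 34 + 9 = 43, the angle opposite A_1A_3 is not acute, so the smallest enclosing circle has A_1A_3 as diameter.
Centre = midpoint of A_1A_3 = (2, 0.5), r² = 61/4 = 15.25.
Area = π·r² = π·15.25 ≈ 47.91.

47.91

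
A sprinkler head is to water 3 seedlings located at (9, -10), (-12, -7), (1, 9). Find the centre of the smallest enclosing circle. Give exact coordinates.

Call the three points A, B, C in the order given.
Side lengths²: AB² = 450, AC² = 425, BC² = 425.
Since AB² = 450 < 425 + 425 = 850, the triangle is acute, so the smallest enclosing circle is the circumcircle.
Circumcentre = (-0.7, -2.9), r² = 144.5.
Centre = (-0.7, -2.9).

(-0.7, -2.9)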